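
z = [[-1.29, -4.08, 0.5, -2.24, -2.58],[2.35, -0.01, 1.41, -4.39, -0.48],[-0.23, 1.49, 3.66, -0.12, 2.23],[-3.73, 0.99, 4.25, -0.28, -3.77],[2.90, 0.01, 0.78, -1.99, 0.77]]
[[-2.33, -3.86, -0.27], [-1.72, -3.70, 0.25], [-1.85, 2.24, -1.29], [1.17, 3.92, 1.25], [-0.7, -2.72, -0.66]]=z @ [[0.53, -0.60, -0.2], [0.55, 0.83, 0.45], [-0.13, 0.25, -0.33], [0.73, 0.60, -0.23], [-0.89, 0.01, -0.37]]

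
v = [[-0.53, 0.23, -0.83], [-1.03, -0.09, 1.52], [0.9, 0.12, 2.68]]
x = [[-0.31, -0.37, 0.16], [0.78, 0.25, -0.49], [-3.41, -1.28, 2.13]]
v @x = [[3.17, 1.32, -1.97],[-4.93, -1.59, 3.12],[-9.32, -3.73, 5.79]]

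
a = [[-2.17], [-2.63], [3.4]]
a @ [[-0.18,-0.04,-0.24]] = [[0.39,0.09,0.52],[0.47,0.11,0.63],[-0.61,-0.14,-0.82]]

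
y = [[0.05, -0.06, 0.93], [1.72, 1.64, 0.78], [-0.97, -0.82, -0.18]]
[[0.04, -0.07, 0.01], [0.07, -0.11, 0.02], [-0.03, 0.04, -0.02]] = y @ [[0.02, 0.01, 0.06],[0.00, -0.04, -0.05],[0.04, -0.08, -0.00]]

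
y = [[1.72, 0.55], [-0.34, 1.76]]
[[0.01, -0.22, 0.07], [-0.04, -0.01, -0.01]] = y@[[0.01, -0.12, 0.04], [-0.02, -0.03, 0.0]]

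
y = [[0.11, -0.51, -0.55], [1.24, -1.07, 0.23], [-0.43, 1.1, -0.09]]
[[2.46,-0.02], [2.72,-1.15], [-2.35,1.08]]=y@[[0.95, 0.03], [-1.97, 0.93], [-2.46, -0.82]]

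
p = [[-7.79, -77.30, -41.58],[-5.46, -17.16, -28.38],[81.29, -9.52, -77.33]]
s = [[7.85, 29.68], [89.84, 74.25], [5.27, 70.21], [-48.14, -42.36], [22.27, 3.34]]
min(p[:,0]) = -7.79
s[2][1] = 70.21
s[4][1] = 3.34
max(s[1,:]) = 89.84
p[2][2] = -77.33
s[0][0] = 7.85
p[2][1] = -9.52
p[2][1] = -9.52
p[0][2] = -41.58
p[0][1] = -77.3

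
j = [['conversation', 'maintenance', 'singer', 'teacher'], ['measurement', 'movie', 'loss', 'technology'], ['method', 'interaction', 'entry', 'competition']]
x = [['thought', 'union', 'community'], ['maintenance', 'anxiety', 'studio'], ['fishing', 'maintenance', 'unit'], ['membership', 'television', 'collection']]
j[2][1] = 'interaction'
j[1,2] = 'loss'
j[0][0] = 'conversation'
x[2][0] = 'fishing'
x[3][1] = 'television'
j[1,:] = ['measurement', 'movie', 'loss', 'technology']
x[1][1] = 'anxiety'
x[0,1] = 'union'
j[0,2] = 'singer'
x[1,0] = 'maintenance'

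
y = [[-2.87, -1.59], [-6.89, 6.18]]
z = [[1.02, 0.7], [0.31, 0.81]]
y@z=[[-3.42, -3.3], [-5.11, 0.18]]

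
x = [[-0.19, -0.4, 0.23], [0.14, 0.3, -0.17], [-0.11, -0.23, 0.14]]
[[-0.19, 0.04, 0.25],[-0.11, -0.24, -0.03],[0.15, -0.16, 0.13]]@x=[[0.01, 0.03, -0.02], [-0.01, -0.02, 0.01], [-0.07, -0.14, 0.08]]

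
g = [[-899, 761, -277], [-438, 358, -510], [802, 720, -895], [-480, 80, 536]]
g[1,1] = 358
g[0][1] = 761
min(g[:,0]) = -899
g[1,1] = 358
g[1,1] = 358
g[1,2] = -510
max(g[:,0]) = 802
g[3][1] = 80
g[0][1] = 761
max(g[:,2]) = 536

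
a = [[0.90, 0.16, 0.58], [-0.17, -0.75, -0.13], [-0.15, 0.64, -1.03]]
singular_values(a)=[1.41, 1.06, 0.41]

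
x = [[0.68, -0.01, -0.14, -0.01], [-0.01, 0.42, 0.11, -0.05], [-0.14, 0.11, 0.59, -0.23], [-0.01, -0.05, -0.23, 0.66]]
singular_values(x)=[0.92, 0.68, 0.43, 0.32]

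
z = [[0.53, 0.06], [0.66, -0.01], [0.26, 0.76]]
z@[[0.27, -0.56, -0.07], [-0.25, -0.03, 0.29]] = [[0.13, -0.3, -0.02], [0.18, -0.37, -0.05], [-0.12, -0.17, 0.20]]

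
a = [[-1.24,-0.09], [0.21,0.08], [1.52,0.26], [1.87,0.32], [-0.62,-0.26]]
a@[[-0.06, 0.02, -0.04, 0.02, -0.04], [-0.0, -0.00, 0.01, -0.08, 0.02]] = [[0.07, -0.02, 0.05, -0.02, 0.05],  [-0.01, 0.00, -0.01, -0.0, -0.01],  [-0.09, 0.03, -0.06, 0.01, -0.06],  [-0.11, 0.04, -0.07, 0.01, -0.07],  [0.04, -0.01, 0.02, 0.01, 0.02]]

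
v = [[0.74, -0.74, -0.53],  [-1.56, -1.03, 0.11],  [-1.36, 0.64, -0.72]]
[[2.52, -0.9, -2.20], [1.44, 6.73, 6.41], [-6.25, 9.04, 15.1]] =v @[[1.61, -4.48, -6.10], [-3.57, -0.2, 2.22], [2.47, -4.27, -7.47]]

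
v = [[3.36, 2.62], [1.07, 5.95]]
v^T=[[3.36, 1.07], [2.62, 5.95]]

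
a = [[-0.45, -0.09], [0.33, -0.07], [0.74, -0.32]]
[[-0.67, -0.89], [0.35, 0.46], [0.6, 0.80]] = a @ [[1.28, 1.7], [1.07, 1.43]]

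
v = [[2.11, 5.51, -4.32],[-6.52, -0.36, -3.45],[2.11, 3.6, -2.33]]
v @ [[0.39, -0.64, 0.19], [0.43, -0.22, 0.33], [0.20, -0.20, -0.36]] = [[2.33, -1.7, 3.77], [-3.39, 4.94, -0.12], [1.90, -1.68, 2.43]]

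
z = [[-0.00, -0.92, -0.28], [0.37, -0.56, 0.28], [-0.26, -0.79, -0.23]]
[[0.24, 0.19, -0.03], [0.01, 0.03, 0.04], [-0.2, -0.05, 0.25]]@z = [[0.08, -0.30, -0.01], [0.00, -0.06, -0.0], [-0.08, 0.01, -0.02]]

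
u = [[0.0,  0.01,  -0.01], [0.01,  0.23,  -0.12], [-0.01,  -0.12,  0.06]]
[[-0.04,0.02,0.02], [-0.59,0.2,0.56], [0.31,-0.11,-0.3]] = u @ [[-1.6,2.08,1.26], [-1.02,-0.02,2.64], [2.85,-1.52,0.47]]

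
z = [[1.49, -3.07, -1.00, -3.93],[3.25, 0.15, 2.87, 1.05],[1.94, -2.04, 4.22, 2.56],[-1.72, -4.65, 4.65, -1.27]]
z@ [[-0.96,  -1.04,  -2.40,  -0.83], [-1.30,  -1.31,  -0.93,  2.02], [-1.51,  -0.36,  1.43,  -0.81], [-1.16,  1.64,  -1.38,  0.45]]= [[8.63,-3.61,3.27,-8.4], [-8.87,-2.89,-5.28,-4.25], [-8.55,3.33,-0.26,-8.0], [2.15,4.12,16.85,-12.30]]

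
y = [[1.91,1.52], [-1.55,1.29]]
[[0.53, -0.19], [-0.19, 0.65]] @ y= [[1.31,  0.56], [-1.37,  0.55]]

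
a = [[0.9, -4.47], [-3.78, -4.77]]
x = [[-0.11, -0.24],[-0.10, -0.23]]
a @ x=[[0.35, 0.81], [0.89, 2.0]]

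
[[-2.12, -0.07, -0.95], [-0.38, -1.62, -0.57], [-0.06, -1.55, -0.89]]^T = [[-2.12,-0.38,-0.06], [-0.07,-1.62,-1.55], [-0.95,-0.57,-0.89]]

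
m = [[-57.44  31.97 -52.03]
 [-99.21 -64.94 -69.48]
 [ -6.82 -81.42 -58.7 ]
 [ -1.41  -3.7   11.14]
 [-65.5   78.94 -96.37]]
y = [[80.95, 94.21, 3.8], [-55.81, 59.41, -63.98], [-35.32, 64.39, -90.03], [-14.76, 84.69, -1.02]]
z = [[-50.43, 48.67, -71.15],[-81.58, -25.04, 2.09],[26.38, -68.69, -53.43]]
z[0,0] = -50.43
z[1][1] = -25.04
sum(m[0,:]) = -77.5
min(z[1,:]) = -81.58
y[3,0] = -14.76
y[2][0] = -35.32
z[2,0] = 26.38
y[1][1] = 59.41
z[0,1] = 48.67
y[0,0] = 80.95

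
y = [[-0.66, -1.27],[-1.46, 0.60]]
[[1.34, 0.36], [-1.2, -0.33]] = y @ [[0.32,0.09], [-1.22,-0.33]]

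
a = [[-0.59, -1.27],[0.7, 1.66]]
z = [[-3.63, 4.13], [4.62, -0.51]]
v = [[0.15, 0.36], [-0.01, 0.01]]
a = z @ v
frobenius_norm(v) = 0.39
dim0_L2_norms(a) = [0.92, 2.09]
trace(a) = 1.07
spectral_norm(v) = 0.39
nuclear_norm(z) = 9.29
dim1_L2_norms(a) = [1.4, 1.8]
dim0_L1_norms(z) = [8.25, 4.64]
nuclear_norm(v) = 0.40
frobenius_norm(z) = 7.20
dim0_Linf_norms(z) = [4.62, 4.13]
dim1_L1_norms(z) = [7.76, 5.13]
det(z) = -17.23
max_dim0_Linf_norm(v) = 0.36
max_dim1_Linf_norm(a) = 1.66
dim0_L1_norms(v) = [0.16, 0.37]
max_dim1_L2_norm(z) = 5.5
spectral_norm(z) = 6.73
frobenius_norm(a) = 2.28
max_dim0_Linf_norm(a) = 1.66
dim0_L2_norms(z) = [5.88, 4.16]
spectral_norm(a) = 2.28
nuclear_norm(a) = 2.32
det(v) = 0.01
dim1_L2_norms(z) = [5.5, 4.65]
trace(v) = 0.16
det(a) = -0.09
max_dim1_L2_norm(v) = 0.39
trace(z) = -4.14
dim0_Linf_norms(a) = [0.7, 1.66]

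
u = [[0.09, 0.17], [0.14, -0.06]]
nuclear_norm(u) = 0.34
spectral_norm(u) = 0.19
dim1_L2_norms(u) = [0.19, 0.15]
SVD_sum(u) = [[0.11,0.16], [0.02,0.03]] + [[-0.02, 0.01], [0.12, -0.09]]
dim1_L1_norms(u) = [0.26, 0.2]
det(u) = -0.03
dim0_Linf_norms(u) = [0.14, 0.17]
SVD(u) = [[-0.99, -0.17], [-0.17, 0.99]] @ diag([0.19340495701282207, 0.15097855014162923]) @ [[-0.58, -0.82], [0.82, -0.58]]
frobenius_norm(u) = 0.25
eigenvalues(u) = [0.19, -0.16]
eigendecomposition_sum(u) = [[0.13, 0.09], [0.08, 0.05]] + [[-0.04, 0.08], [0.06, -0.11]]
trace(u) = 0.03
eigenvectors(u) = [[0.87, -0.57], [0.49, 0.82]]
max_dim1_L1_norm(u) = 0.26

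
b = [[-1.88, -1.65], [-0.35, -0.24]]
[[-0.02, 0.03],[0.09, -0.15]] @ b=[[0.03, 0.03], [-0.12, -0.11]]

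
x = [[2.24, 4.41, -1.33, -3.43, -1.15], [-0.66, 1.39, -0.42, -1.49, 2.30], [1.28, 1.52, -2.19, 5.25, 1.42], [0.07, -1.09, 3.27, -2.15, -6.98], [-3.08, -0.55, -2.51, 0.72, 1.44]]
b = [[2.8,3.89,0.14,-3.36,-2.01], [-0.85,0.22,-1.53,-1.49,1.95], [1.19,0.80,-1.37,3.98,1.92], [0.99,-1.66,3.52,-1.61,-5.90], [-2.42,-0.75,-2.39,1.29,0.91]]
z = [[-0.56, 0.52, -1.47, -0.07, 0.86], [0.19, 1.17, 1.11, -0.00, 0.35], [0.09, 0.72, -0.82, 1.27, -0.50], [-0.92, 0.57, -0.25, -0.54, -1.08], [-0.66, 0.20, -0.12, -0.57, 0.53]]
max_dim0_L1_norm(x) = 13.29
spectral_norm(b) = 9.21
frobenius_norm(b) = 11.79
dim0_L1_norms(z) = [2.42, 3.18, 3.77, 2.45, 3.32]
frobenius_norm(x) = 13.10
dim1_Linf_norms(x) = [4.41, 2.3, 5.25, 6.98, 3.08]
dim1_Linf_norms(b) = [3.89, 1.95, 3.98, 5.9, 2.42]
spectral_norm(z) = 2.20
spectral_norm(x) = 9.70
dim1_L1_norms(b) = [12.2, 6.04, 9.26, 13.68, 7.76]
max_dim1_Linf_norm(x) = 6.98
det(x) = 777.67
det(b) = -195.46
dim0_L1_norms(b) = [8.25, 7.32, 8.95, 11.73, 12.69]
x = z + b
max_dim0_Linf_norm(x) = 6.98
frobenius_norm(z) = 3.62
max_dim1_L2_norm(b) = 7.32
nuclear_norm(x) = 25.05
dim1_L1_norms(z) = [3.48, 2.82, 3.4, 3.36, 2.08]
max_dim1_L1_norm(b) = 13.68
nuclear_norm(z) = 7.37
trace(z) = -0.22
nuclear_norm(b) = 21.51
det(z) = 2.12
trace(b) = 0.95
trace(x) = 0.73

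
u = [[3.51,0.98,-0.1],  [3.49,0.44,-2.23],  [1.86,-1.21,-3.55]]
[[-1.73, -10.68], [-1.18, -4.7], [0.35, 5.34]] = u@ [[-0.37, -2.69],[-0.45, -1.51],[-0.14, -2.40]]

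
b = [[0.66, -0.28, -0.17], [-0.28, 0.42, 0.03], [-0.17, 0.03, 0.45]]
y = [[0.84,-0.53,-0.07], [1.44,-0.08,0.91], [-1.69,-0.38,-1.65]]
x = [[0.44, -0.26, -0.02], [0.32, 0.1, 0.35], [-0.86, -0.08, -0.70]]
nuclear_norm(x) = 1.66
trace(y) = -0.89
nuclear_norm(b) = 1.53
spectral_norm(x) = 1.25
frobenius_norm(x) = 1.32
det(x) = 0.00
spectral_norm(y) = 2.96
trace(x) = -0.16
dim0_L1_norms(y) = [3.97, 0.99, 2.63]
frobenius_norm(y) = 3.10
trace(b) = 1.53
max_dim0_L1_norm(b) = 1.11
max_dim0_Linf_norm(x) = 0.86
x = b @ y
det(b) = 0.08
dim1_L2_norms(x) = [0.51, 0.48, 1.11]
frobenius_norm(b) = 1.02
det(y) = 0.00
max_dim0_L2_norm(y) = 2.37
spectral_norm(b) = 0.90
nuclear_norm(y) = 3.88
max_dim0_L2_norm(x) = 1.02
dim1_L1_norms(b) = [1.11, 0.73, 0.65]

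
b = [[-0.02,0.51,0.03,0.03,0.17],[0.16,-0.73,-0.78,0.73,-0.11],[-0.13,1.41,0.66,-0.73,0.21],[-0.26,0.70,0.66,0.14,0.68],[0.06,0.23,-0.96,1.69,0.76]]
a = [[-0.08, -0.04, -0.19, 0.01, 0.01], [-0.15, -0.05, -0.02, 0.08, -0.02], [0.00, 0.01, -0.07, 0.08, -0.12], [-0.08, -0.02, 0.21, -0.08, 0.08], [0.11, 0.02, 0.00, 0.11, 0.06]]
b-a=[[0.06, 0.55, 0.22, 0.02, 0.16], [0.31, -0.68, -0.76, 0.65, -0.09], [-0.13, 1.40, 0.73, -0.81, 0.33], [-0.18, 0.72, 0.45, 0.22, 0.6], [-0.05, 0.21, -0.96, 1.58, 0.70]]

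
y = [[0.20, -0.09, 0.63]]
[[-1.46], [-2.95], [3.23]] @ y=[[-0.29,0.13,-0.92], [-0.59,0.27,-1.86], [0.65,-0.29,2.03]]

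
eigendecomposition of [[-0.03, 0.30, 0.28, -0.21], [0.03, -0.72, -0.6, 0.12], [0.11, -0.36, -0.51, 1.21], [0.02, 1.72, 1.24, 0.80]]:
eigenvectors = [[-0.24, -0.04, 0.96, -0.16], [0.42, -0.11, -0.16, 0.61], [0.66, 0.55, 0.23, -0.76], [-0.58, 0.83, -0.04, -0.12]]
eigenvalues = [-1.84, 1.39, -0.0, -0.0]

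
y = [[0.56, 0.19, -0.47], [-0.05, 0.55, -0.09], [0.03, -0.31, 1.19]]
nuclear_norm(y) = 2.40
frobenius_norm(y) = 1.55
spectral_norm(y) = 1.37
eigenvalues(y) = [1.19, 0.61, 0.5]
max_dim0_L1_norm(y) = 1.75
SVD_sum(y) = [[0.09, 0.2, -0.54], [0.04, 0.09, -0.24], [-0.18, -0.41, 1.12]] + [[0.43, -0.15, 0.02], [-0.22, 0.07, -0.01], [0.16, -0.05, 0.01]] + [[0.05, 0.14, 0.06], [0.13, 0.39, 0.16], [0.05, 0.15, 0.06]]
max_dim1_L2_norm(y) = 1.23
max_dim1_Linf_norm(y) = 1.19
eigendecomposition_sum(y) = [[-0.08, 0.43, -0.94],[-0.01, 0.05, -0.1],[0.1, -0.56, 1.23]] + [[0.59, -0.33, 0.42],[-0.25, 0.14, -0.18],[-0.16, 0.09, -0.12]] + [[0.05, 0.09, 0.05], [0.2, 0.37, 0.19], [0.09, 0.16, 0.08]]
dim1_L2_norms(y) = [0.76, 0.56, 1.23]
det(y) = 0.36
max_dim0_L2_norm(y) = 1.28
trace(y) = 2.30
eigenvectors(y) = [[-0.61, -0.89, 0.22], [-0.06, 0.37, 0.89], [0.79, 0.25, 0.39]]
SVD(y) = [[-0.43, 0.85, 0.32],  [-0.19, -0.43, 0.88],  [0.88, 0.32, 0.35]] @ diag([1.3656618081458742, 0.5339471100367065, 0.49665713470682227]) @ [[-0.15, -0.34, 0.93], [0.95, -0.32, 0.03], [0.29, 0.88, 0.37]]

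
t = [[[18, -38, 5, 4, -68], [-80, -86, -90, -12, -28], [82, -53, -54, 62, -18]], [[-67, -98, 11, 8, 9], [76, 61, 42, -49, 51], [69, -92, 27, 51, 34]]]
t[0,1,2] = -90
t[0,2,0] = 82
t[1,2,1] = -92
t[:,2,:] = [[82, -53, -54, 62, -18], [69, -92, 27, 51, 34]]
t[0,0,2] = 5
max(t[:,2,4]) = 34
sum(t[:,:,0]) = 98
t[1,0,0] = -67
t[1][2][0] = 69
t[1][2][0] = 69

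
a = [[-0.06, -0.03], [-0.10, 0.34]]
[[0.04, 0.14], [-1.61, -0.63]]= a @ [[1.54, -1.2],[-4.28, -2.20]]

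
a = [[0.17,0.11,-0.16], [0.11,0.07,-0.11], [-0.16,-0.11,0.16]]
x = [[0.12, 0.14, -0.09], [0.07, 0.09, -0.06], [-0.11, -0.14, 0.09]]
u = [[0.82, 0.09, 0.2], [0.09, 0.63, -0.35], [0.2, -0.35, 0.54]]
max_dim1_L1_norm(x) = 0.35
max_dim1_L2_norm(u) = 0.85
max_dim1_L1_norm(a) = 0.44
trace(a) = 0.40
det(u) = 0.14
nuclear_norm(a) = 0.41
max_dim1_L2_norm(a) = 0.26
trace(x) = 0.30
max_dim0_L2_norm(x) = 0.22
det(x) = -0.00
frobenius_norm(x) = 0.31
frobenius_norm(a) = 0.40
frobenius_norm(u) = 1.30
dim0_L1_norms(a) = [0.44, 0.29, 0.43]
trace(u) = 1.99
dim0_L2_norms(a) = [0.26, 0.17, 0.25]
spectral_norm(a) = 0.40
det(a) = -0.00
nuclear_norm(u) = 1.99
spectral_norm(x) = 0.31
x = a @ u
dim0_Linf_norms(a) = [0.17, 0.11, 0.16]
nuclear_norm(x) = 0.32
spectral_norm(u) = 0.98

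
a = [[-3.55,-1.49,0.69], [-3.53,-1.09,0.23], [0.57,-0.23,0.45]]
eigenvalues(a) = [-4.96, 0.01, 0.77]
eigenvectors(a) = [[0.74, 0.19, 0.29],  [0.67, -0.75, -0.45],  [-0.05, -0.63, 0.85]]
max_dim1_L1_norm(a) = 5.73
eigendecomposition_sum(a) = [[-3.66,-1.38,0.53], [-3.35,-1.26,0.48], [0.24,0.09,-0.03]] + [[0.0, -0.0, -0.00], [-0.0, 0.00, 0.0], [-0.00, 0.00, 0.00]] + [[0.11, -0.11, 0.16], [-0.17, 0.17, -0.25], [0.33, -0.32, 0.48]]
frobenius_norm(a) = 5.44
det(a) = -0.02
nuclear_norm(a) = 6.15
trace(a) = -4.19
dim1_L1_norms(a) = [5.73, 4.85, 1.25]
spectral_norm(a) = 5.38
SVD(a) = [[-0.72, 0.41, -0.55], [-0.69, -0.34, 0.64], [0.07, 0.85, 0.53]] @ diag([5.384907809204721, 0.763966415679819, 0.004816853677745528]) @ [[0.93, 0.34, -0.12], [0.30, -0.57, 0.77], [-0.19, 0.75, 0.63]]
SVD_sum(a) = [[-3.64,  -1.31,  0.45], [-3.45,  -1.24,  0.43], [0.38,  0.14,  -0.05]] + [[0.09, -0.18, 0.24],[-0.08, 0.15, -0.2],[0.19, -0.37, 0.50]] + [[0.0, -0.0, -0.0], [-0.00, 0.00, 0.0], [-0.0, 0.00, 0.00]]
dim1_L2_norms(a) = [3.91, 3.7, 0.76]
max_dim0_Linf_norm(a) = 3.55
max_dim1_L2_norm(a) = 3.91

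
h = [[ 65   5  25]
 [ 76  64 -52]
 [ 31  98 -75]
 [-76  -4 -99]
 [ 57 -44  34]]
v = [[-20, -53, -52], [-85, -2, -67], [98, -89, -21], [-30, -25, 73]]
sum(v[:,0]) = -37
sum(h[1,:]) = 88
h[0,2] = 25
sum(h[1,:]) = 88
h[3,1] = -4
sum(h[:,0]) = 153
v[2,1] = -89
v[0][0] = -20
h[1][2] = -52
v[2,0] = 98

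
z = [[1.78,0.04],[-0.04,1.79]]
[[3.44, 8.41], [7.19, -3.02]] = z @ [[1.84, 4.76], [4.06, -1.58]]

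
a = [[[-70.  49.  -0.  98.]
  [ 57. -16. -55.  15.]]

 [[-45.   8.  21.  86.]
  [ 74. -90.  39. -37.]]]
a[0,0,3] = 98.0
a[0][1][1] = -16.0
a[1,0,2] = 21.0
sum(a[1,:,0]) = 29.0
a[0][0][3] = 98.0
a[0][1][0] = 57.0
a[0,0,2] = -0.0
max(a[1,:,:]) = 86.0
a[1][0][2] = 21.0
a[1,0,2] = 21.0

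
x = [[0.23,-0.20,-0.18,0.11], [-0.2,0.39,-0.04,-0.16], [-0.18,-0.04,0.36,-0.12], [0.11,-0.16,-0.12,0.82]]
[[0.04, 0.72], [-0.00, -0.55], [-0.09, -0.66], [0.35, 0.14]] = x @ [[1.32, 0.38], [0.97, -1.63], [0.70, -2.00], [0.54, -0.49]]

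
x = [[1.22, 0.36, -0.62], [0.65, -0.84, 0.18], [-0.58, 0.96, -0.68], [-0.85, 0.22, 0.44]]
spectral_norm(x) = 1.85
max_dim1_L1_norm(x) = 2.22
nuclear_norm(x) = 3.68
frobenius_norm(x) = 2.42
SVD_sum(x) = [[0.88,  -0.43,  -0.06], [0.84,  -0.41,  -0.06], [-0.80,  0.39,  0.06], [-0.80,  0.39,  0.06]] + [[0.29, 0.7, -0.66], [-0.15, -0.36, 0.34], [0.27, 0.66, -0.62], [-0.11, -0.27, 0.25]] + [[0.05,  0.08,  0.11], [-0.04,  -0.07,  -0.10], [-0.05,  -0.09,  -0.12], [0.06,  0.1,  0.13]]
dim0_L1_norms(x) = [3.3, 2.38, 1.92]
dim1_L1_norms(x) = [2.2, 1.67, 2.22, 1.51]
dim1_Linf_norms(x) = [1.22, 0.84, 0.96, 0.85]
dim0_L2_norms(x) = [1.72, 1.34, 1.04]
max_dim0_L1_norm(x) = 3.3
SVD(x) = [[-0.53, 0.66, 0.47], [-0.51, -0.34, -0.43], [0.48, 0.62, -0.51], [0.48, -0.25, 0.58]] @ diag([1.8508565364080223, 1.5265367520740405, 0.3030109341309946]) @ [[-0.9,0.43,0.06], [0.29,0.7,-0.66], [0.33,0.57,0.75]]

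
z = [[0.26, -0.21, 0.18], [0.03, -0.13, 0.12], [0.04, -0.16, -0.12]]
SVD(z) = [[-0.91,0.14,0.39],[-0.38,0.12,-0.92],[-0.18,-0.98,-0.05]] @ diag([0.4148202452627557, 0.19344473962414324, 0.0916694978272192]) @ [[-0.61,0.65,-0.45], [0.01,0.58,0.82], [0.79,0.5,-0.36]]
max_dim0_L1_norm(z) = 0.5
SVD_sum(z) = [[0.23, -0.24, 0.17], [0.10, -0.10, 0.07], [0.05, -0.05, 0.03]] + [[0.0, 0.02, 0.02], [0.0, 0.01, 0.02], [-0.0, -0.11, -0.16]] + [[0.03, 0.02, -0.01], [-0.07, -0.04, 0.03], [-0.0, -0.0, 0.00]]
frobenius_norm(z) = 0.47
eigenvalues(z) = [(0.25+0j), (-0.12+0.12j), (-0.12-0.12j)]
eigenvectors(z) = [[(0.99+0j),  (-0.21-0.4j),  -0.21+0.40j],[0.10+0.00j,  -0.05-0.60j,  (-0.05+0.6j)],[(0.06+0j),  0.66+0.00j,  (0.66-0j)]]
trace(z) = 0.01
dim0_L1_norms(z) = [0.33, 0.5, 0.42]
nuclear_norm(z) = 0.70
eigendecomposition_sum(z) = [[(0.26+0j), -0.18+0.00j, (0.07+0j)], [0.03+0.00j, (-0.02+0j), 0.01+0.00j], [0.02+0.00j, -0.01+0.00j, 0j]] + [[(-0-0.01j),(-0.02+0.07j),(0.05+0.02j)],[-0.01j,-0.06+0.07j,0.06+0.05j],[0.01+0.00j,-0.07-0.07j,-0.06+0.06j]] + [[(-0+0.01j), -0.02-0.07j, (0.05-0.02j)], [0.00+0.01j, -0.06-0.07j, (0.06-0.05j)], [(0.01-0j), (-0.07+0.07j), (-0.06-0.06j)]]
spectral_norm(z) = 0.41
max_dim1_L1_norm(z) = 0.65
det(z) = 0.01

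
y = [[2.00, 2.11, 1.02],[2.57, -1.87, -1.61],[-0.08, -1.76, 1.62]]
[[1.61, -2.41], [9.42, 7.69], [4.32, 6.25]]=y @ [[2.60, 1.41], [-2.00, -2.87], [0.62, 0.81]]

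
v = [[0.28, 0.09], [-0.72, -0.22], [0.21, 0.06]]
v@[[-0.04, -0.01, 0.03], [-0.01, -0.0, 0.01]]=[[-0.01, -0.0, 0.01], [0.03, 0.01, -0.02], [-0.01, -0.00, 0.01]]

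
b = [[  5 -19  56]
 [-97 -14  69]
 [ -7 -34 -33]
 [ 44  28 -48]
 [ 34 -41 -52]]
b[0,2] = 56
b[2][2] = -33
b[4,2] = -52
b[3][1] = 28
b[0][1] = -19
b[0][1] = -19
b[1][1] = -14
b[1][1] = -14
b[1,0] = -97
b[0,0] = 5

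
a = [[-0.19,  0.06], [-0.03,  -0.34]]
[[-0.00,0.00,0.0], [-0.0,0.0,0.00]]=a @ [[0.01, -0.02, -0.02],[-0.00, 0.00, 0.00]]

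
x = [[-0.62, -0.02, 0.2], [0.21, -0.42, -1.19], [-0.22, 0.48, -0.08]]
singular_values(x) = [1.33, 0.61, 0.47]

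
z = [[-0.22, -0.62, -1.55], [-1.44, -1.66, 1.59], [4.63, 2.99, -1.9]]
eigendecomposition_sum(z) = [[1.30-0.00j, 1.44-0.00j, -0.29-0.00j], [-3.07+0.00j, -3.38+0.00j, (0.67+0j)], [3.41-0.00j, 3.76-0.00j, -0.75-0.00j]] + [[(-0.76+1.04j),-1.03+0.13j,(-0.63-0.28j)], [(0.81-0.7j),0.86+0.09j,0.46+0.35j], [0.61+1.24j,(-0.38+1.04j),(-0.58+0.46j)]] + [[-0.76-1.04j, -1.03-0.13j, -0.63+0.28j], [(0.81+0.7j), (0.86-0.09j), 0.46-0.35j], [0.61-1.24j, (-0.38-1.04j), (-0.58-0.46j)]]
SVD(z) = [[0.01, 0.92, 0.39],[-0.40, -0.35, 0.85],[0.91, -0.17, 0.37]] @ diag([6.362165795621608, 1.8012440837702377, 0.676731955581496]) @ [[0.76, 0.53, -0.38], [-0.27, -0.28, -0.92], [0.60, -0.8, 0.07]]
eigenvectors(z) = [[(0.27+0j), (0.27+0.53j), (0.27-0.53j)], [(-0.64+0j), (-0.12-0.48j), (-0.12+0.48j)], [(0.72+0j), 0.64+0.00j, (0.64-0j)]]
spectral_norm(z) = 6.36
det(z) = -7.76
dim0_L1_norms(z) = [6.29, 5.27, 5.04]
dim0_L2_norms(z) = [4.85, 3.48, 2.92]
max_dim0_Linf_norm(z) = 4.63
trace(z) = -3.78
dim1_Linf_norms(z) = [1.55, 1.66, 4.63]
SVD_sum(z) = [[0.07, 0.05, -0.03], [-1.95, -1.38, 0.97], [4.4, 3.11, -2.2]] + [[-0.44, -0.46, -1.53], [0.17, 0.17, 0.58], [0.08, 0.08, 0.28]] + [[0.16, -0.21, 0.02], [0.34, -0.46, 0.04], [0.15, -0.20, 0.02]]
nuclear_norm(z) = 8.84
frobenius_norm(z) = 6.65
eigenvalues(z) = [(-2.82+0j), (-0.48+1.59j), (-0.48-1.59j)]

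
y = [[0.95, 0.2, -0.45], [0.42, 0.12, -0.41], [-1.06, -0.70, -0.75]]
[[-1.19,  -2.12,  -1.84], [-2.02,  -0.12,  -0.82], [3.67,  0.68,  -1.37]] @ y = [[-0.07,0.80,2.78], [-1.1,0.16,1.57], [5.22,1.77,-0.9]]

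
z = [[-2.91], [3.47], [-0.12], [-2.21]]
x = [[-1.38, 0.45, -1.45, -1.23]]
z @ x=[[4.02, -1.31, 4.22, 3.58], [-4.79, 1.56, -5.03, -4.27], [0.17, -0.05, 0.17, 0.15], [3.05, -0.99, 3.2, 2.72]]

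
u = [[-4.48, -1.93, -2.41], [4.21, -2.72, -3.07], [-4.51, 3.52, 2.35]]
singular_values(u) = [8.63, 5.24, 0.74]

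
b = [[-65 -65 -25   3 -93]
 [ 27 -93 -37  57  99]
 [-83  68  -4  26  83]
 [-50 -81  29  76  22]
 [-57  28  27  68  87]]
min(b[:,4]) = -93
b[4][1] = 28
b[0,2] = -25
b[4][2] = 27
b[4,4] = 87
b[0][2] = -25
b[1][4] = 99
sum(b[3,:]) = -4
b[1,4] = 99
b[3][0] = -50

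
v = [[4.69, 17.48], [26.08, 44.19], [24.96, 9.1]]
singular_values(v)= [58.14, 16.91]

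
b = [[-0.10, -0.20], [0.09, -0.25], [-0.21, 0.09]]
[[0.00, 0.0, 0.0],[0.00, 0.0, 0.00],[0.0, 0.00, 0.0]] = b @ [[0.00, 0.0, -0.00], [0.00, 0.00, -0.0]]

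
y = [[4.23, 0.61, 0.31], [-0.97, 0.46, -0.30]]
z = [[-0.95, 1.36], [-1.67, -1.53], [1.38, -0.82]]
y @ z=[[-4.61,4.57], [-0.26,-1.78]]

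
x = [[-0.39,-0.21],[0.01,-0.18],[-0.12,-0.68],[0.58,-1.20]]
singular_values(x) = [1.47, 0.57]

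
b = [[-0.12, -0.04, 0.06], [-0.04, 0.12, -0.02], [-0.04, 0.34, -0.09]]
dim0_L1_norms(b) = [0.2, 0.5, 0.17]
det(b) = 0.00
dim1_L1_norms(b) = [0.22, 0.18, 0.47]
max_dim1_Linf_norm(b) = 0.34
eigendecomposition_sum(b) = [[-0.10, -0.12, 0.08], [-0.01, -0.02, 0.01], [0.02, 0.02, -0.01]] + [[-0.01, 0.07, -0.01],[-0.02, 0.13, -0.03],[-0.05, 0.28, -0.06]] + [[-0.00, 0.02, -0.01], [-0.00, 0.01, -0.0], [-0.01, 0.04, -0.02]]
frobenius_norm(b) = 0.40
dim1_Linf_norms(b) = [0.12, 0.12, 0.34]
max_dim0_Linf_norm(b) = 0.34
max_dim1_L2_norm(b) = 0.35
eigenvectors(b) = [[-0.97, 0.21, 0.38],[-0.14, 0.4, 0.26],[0.17, 0.89, 0.89]]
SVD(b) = [[0.11, 0.97, 0.19], [-0.33, 0.22, -0.92], [-0.94, 0.04, 0.35]] @ diag([0.3775292815118885, 0.13700405301465438, 0.0012373595577121184]) @ [[0.1, -0.96, 0.26],[-0.93, 0.0, 0.37],[-0.36, -0.28, -0.89]]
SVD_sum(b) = [[0.0, -0.04, 0.01], [-0.01, 0.12, -0.03], [-0.03, 0.34, -0.09]] + [[-0.12,0.00,0.05], [-0.03,0.0,0.01], [-0.00,0.0,0.00]] + [[-0.00,  -0.00,  -0.00], [0.0,  0.0,  0.00], [-0.0,  -0.0,  -0.0]]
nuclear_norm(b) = 0.52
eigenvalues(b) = [-0.14, 0.05, -0.01]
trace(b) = -0.09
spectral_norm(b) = 0.38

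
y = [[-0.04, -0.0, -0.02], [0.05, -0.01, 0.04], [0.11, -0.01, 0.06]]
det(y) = -0.000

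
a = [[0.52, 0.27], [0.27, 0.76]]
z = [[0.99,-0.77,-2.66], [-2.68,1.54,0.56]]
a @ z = [[-0.21,0.02,-1.23], [-1.77,0.96,-0.29]]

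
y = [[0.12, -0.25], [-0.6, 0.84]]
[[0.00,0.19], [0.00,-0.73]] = y@ [[-0.00,0.47], [0.00,-0.53]]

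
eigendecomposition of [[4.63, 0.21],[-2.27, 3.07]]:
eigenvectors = [[0.45,-0.18], [-0.89,0.98]]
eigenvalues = [4.21, 3.49]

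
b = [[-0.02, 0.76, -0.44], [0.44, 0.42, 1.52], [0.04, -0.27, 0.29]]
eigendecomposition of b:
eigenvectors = [[-0.96+0.00j, -0.85+0.00j, -0.85-0.00j], [0.13+0.00j, (-0.23-0.34j), -0.23+0.34j], [(0.24+0j), (0.32-0.03j), (0.32+0.03j)]]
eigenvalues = [(-0.01+0j), (0.35+0.29j), (0.35-0.29j)]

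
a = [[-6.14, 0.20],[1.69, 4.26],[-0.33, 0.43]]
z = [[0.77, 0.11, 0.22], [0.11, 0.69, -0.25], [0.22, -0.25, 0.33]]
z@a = [[-4.61, 0.72],  [0.57, 2.85],  [-1.88, -0.88]]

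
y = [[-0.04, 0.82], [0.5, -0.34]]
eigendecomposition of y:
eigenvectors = [[0.85, -0.71], [0.53, 0.7]]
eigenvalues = [0.47, -0.85]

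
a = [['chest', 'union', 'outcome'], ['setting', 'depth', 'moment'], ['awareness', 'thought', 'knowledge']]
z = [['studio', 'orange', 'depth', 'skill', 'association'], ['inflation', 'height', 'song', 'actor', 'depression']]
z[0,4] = 'association'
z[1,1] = 'height'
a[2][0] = 'awareness'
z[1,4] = 'depression'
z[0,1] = 'orange'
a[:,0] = ['chest', 'setting', 'awareness']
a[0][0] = 'chest'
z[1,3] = 'actor'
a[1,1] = 'depth'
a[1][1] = 'depth'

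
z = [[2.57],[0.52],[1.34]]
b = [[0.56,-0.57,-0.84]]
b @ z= [[0.02]]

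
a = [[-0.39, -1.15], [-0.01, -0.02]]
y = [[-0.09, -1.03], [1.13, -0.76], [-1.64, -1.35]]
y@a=[[0.05,0.12], [-0.43,-1.28], [0.65,1.91]]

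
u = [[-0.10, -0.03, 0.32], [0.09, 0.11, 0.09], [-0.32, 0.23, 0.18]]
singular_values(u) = [0.49, 0.25, 0.16]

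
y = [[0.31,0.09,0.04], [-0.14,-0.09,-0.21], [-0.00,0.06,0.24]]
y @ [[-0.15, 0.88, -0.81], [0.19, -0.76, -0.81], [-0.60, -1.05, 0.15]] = [[-0.05,0.16,-0.32], [0.13,0.17,0.15], [-0.13,-0.30,-0.01]]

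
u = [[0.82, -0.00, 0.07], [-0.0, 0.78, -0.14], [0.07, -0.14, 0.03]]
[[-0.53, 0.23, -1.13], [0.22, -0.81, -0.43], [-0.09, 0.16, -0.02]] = u@ [[-0.73, 0.19, -1.34], [0.44, -0.84, -0.62], [0.91, 1.08, -0.38]]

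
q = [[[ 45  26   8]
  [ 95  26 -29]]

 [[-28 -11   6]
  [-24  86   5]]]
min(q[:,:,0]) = -28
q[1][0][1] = -11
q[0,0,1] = 26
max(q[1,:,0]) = -24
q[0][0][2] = 8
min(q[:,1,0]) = -24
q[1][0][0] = -28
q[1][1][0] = -24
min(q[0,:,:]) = -29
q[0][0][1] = 26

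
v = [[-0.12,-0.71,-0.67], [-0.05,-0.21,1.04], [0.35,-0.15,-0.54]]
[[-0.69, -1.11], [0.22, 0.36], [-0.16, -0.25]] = v @ [[0.34, 0.54], [0.59, 0.94], [0.35, 0.56]]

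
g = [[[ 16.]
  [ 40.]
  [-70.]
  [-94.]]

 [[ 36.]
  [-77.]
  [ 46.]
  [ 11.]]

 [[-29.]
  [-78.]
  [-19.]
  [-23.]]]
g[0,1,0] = 40.0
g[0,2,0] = -70.0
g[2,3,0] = -23.0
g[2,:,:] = [[-29.0], [-78.0], [-19.0], [-23.0]]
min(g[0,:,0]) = -94.0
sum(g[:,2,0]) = -43.0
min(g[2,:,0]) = -78.0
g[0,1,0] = 40.0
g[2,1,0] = -78.0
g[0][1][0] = 40.0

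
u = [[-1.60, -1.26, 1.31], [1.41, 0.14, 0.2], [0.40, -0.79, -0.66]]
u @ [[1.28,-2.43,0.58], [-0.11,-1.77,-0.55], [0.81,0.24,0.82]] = [[-0.85,6.43,0.84], [1.95,-3.63,0.9], [0.06,0.27,0.13]]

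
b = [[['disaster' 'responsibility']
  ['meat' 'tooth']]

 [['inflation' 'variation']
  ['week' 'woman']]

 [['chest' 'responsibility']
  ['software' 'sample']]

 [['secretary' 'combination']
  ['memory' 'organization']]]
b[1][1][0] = 'week'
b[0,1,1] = 'tooth'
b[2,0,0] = 'chest'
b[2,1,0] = 'software'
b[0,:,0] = ['disaster', 'meat']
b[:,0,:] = [['disaster', 'responsibility'], ['inflation', 'variation'], ['chest', 'responsibility'], ['secretary', 'combination']]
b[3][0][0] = 'secretary'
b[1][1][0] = 'week'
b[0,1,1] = 'tooth'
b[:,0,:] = [['disaster', 'responsibility'], ['inflation', 'variation'], ['chest', 'responsibility'], ['secretary', 'combination']]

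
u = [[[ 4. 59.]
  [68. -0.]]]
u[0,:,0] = [4.0, 68.0]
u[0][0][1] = 59.0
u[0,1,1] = -0.0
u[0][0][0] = 4.0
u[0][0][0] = 4.0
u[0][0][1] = 59.0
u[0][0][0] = 4.0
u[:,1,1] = [-0.0]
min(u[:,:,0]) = 4.0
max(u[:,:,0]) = 68.0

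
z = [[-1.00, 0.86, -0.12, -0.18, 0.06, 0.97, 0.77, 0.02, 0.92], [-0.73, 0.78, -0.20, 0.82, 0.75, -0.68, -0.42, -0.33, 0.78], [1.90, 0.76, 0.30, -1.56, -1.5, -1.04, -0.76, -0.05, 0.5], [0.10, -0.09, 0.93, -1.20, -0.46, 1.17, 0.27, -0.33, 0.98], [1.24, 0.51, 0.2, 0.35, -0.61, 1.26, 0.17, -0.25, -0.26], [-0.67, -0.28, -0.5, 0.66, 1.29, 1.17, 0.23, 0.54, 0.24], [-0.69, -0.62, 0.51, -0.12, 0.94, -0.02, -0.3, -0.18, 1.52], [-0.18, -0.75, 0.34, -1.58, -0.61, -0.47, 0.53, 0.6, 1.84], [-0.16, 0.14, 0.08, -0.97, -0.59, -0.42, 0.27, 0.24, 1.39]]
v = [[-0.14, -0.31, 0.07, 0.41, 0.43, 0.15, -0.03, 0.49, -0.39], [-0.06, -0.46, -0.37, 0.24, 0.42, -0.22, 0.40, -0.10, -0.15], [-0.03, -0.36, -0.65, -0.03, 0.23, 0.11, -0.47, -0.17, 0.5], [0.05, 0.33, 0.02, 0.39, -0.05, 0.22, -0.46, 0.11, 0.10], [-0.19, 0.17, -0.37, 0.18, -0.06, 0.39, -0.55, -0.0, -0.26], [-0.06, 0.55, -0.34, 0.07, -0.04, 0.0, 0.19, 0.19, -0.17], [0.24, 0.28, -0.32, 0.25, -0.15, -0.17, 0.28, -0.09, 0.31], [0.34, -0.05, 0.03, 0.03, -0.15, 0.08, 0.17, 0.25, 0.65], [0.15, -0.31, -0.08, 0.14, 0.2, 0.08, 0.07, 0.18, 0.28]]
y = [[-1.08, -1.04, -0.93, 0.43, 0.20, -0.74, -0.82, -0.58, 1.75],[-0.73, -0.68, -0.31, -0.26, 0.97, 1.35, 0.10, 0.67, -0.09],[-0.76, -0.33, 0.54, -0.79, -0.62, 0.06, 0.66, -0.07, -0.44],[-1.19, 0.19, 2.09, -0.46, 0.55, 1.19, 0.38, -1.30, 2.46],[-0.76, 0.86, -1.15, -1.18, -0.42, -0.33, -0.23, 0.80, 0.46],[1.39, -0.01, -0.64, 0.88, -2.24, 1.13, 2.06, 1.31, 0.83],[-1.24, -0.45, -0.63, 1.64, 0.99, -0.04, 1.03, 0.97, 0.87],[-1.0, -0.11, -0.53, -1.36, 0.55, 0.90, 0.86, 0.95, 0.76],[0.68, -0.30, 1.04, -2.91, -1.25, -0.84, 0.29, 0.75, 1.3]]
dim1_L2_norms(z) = [2.04, 1.94, 3.3, 2.25, 2.02, 2.16, 2.11, 2.8, 1.89]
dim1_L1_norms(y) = [7.57, 5.16, 4.27, 9.81, 6.19, 10.49, 7.86, 7.02, 9.36]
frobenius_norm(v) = 2.49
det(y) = -763.29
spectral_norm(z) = 4.44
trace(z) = 1.13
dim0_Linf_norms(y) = [1.39, 1.04, 2.09, 2.91, 2.24, 1.35, 2.06, 1.31, 2.46]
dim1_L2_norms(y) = [2.82, 2.1, 1.62, 3.95, 2.29, 4.01, 2.93, 2.54, 3.83]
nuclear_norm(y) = 23.67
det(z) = 0.16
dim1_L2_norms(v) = [0.94, 0.91, 1.06, 0.74, 0.87, 0.73, 0.73, 0.81, 0.55]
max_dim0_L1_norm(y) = 9.91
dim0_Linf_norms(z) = [1.9, 0.86, 0.93, 1.58, 1.5, 1.26, 0.77, 0.6, 1.84]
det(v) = -0.00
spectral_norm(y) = 4.63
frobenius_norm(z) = 6.96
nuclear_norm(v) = 6.09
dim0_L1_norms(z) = [6.67, 4.79, 3.18, 7.44, 6.81, 7.2, 3.72, 2.54, 8.43]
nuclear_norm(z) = 16.05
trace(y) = 2.31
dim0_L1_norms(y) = [8.83, 3.97, 7.86, 9.91, 7.79, 6.58, 6.43, 7.4, 8.96]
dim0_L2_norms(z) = [2.77, 1.8, 1.3, 2.93, 2.58, 2.68, 1.39, 1.01, 3.23]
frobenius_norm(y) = 9.04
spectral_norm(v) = 1.23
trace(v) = -0.11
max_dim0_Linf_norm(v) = 0.65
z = v @ y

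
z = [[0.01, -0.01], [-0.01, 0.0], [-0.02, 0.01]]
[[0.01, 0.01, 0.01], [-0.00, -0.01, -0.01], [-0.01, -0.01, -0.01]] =z @ [[0.46, 0.52, 0.78], [-0.46, -0.29, 0.13]]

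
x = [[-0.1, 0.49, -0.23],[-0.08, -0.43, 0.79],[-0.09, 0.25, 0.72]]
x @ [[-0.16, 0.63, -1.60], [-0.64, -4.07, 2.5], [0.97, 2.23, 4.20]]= [[-0.52, -2.57, 0.42], [1.05, 3.46, 2.37], [0.55, 0.53, 3.79]]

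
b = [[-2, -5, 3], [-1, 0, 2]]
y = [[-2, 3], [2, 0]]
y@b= [[1, 10, 0], [-4, -10, 6]]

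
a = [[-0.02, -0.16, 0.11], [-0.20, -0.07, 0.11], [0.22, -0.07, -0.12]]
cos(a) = [[0.97, -0.0, 0.02], [-0.02, 0.99, 0.02], [0.01, 0.01, 0.98]]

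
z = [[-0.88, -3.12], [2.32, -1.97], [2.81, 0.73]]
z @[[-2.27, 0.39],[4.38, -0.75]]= [[-11.67, 2.0], [-13.9, 2.38], [-3.18, 0.55]]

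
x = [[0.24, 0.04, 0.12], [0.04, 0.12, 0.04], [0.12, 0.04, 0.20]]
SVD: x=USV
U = [[-0.74,-0.43,0.52], [-0.23,0.89,0.4], [-0.63,0.17,-0.76]]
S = [0.36, 0.11, 0.1]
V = [[-0.74, -0.23, -0.63], [-0.43, 0.89, 0.17], [0.52, 0.4, -0.76]]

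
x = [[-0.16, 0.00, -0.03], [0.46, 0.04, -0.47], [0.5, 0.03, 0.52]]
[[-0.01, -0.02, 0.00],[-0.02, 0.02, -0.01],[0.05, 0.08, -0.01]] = x @ [[0.07, 0.11, -0.02], [-0.48, -0.12, -0.06], [0.06, 0.05, -0.00]]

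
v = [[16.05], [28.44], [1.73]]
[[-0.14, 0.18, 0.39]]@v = [[3.55]]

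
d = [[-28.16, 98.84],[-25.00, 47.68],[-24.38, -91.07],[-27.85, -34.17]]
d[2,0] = -24.38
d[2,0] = -24.38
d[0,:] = [-28.16, 98.84]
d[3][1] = -34.17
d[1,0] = -25.0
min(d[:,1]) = -91.07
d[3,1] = -34.17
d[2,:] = [-24.38, -91.07]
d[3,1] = -34.17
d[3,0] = -27.85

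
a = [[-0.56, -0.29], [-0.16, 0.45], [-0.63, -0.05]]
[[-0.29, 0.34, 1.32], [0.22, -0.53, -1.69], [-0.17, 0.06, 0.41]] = a @ [[0.22, 0.0, -0.35], [0.57, -1.18, -3.87]]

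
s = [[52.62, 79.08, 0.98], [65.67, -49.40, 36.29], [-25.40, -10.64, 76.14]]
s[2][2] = 76.14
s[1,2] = 36.29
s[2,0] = -25.4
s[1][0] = 65.67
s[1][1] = -49.4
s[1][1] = -49.4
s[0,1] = 79.08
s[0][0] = 52.62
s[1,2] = 36.29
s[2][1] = -10.64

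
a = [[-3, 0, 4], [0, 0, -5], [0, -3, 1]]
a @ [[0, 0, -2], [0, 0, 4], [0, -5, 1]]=[[0, -20, 10], [0, 25, -5], [0, -5, -11]]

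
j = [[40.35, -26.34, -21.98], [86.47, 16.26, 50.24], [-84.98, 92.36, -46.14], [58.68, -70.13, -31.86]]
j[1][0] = 86.47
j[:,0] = [40.35, 86.47, -84.98, 58.68]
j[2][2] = -46.14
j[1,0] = 86.47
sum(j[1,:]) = 152.97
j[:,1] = [-26.34, 16.26, 92.36, -70.13]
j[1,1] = 16.26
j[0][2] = -21.98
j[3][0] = 58.68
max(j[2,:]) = 92.36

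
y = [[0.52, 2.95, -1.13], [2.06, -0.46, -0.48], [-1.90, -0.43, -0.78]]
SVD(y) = [[-0.93, 0.36, 0.09],[-0.21, -0.7, 0.68],[0.31, 0.61, 0.73]] @ diag([3.2814857531821593, 2.7285979901045714, 1.0608035916510714]) @ [[-0.46,  -0.84,  0.28], [-0.89,  0.42,  -0.2], [0.05,  -0.34,  -0.94]]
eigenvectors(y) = [[-0.76, -0.66, 0.12], [-0.5, 0.50, 0.29], [0.43, -0.56, 0.95]]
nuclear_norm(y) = 7.07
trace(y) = -0.72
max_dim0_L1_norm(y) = 4.48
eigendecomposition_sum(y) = [[1.72, 1.51, -0.69], [1.13, 0.99, -0.45], [-0.97, -0.85, 0.39]] + [[-1.21, 1.56, -0.33], [0.91, -1.17, 0.25], [-1.01, 1.31, -0.28]] + [[0.01,-0.11,-0.11], [0.02,-0.28,-0.28], [0.08,-0.89,-0.89]]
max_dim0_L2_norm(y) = 3.02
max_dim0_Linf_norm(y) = 2.95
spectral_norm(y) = 3.28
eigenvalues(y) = [3.09, -2.66, -1.16]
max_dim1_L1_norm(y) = 4.6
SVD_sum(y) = [[1.39, 2.57, -0.84], [0.32, 0.58, -0.19], [-0.47, -0.86, 0.28]] + [[-0.88, 0.41, -0.20],[1.71, -0.8, 0.39],[-1.48, 0.69, -0.33]] + [[0.01, -0.03, -0.09], [0.04, -0.24, -0.68], [0.04, -0.26, -0.73]]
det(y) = 9.50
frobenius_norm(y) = 4.40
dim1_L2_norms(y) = [3.2, 2.16, 2.1]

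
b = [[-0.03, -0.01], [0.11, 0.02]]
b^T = [[-0.03,0.11], [-0.01,0.02]]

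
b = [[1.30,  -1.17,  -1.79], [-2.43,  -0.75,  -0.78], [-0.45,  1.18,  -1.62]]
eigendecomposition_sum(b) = [[(1.84-0j), (-0.86+0j), (-0.62+0j)], [-1.21+0.00j, (0.57+0j), (0.41-0j)], [-0.54+0.00j, 0.25+0.00j, (0.18-0j)]] + [[-0.27+0.17j, (-0.15+0.43j), -0.58-0.39j], [(-0.61+0.03j), (-0.66+0.57j), -0.60-1.19j], [0.04+0.47j, (0.46+0.49j), -0.90+0.51j]] + [[(-0.27-0.17j),(-0.15-0.43j),-0.58+0.39j], [-0.61-0.03j,(-0.66-0.57j),(-0.6+1.19j)], [0.04-0.47j,(0.46-0.49j),(-0.9-0.51j)]]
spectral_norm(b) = 2.80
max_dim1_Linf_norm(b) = 2.43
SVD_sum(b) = [[0.92, -0.02, 0.18],[-2.47, 0.04, -0.49],[-0.76, 0.01, -0.15]] + [[0.42, -0.53, -2.12], [0.09, -0.11, -0.45], [0.22, -0.28, -1.12]] + [[-0.04, -0.62, 0.15], [-0.04, -0.68, 0.16], [0.09, 1.45, -0.34]]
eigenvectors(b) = [[0.81+0.00j, 0.33-0.19j, 0.33+0.19j], [(-0.53+0j), (0.73+0j), (0.73-0j)], [(-0.24+0j), -0.03-0.57j, (-0.03+0.57j)]]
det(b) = 12.71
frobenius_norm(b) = 4.19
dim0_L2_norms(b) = [2.79, 1.82, 2.54]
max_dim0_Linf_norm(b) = 2.43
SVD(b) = [[-0.34, -0.87, -0.36], [0.90, -0.18, -0.4], [0.28, -0.46, 0.84]] @ diag([2.8036905306998765, 2.5633649459782823, 1.7682136640670998]) @ [[-0.98, 0.02, -0.2], [-0.19, 0.24, 0.95], [0.06, 0.97, -0.23]]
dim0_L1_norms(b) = [4.18, 3.1, 4.19]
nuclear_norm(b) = 7.14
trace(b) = -1.07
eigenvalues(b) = [(2.59+0j), (-1.83+1.24j), (-1.83-1.24j)]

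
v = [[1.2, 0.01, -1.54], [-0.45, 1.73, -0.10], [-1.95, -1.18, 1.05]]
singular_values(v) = [3.05, 1.87, 0.69]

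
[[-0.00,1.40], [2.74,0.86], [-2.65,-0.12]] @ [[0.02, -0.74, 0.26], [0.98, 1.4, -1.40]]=[[1.37, 1.96, -1.96],  [0.90, -0.82, -0.49],  [-0.17, 1.79, -0.52]]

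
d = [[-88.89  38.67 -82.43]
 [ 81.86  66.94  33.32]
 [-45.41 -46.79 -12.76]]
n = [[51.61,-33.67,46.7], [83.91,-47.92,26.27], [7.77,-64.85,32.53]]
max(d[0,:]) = 38.67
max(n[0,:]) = 51.61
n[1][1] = -47.92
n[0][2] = 46.7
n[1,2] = 26.27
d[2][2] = -12.76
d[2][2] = -12.76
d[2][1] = -46.79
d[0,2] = -82.43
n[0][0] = 51.61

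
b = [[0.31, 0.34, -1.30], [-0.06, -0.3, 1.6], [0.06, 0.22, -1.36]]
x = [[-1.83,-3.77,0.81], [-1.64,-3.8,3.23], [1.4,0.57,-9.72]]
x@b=[[-0.29, 0.69, -4.75],[-0.09, 1.29, -8.34],[-0.18, -1.83, 12.31]]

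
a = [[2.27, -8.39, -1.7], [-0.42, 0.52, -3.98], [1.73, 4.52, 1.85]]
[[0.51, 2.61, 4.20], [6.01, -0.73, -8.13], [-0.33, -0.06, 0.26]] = a@[[0.46,0.42,0.25],  [0.37,-0.22,-0.82],  [-1.51,0.11,1.91]]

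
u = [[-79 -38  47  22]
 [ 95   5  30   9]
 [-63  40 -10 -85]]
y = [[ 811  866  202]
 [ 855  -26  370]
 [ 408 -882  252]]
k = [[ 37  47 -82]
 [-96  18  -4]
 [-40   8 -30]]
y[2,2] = 252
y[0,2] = 202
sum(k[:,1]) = 73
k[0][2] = -82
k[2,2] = -30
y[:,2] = [202, 370, 252]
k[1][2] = -4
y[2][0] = 408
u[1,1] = 5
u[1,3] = 9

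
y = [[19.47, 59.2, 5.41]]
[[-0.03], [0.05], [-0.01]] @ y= [[-0.58, -1.78, -0.16], [0.97, 2.96, 0.27], [-0.19, -0.59, -0.05]]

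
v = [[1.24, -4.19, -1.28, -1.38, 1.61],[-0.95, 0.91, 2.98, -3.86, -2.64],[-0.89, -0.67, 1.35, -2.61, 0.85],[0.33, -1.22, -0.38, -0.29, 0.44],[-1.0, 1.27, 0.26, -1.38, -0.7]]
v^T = [[1.24, -0.95, -0.89, 0.33, -1.0], [-4.19, 0.91, -0.67, -1.22, 1.27], [-1.28, 2.98, 1.35, -0.38, 0.26], [-1.38, -3.86, -2.61, -0.29, -1.38], [1.61, -2.64, 0.85, 0.44, -0.7]]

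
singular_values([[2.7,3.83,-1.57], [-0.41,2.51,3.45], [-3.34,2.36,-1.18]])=[5.18, 4.38, 3.86]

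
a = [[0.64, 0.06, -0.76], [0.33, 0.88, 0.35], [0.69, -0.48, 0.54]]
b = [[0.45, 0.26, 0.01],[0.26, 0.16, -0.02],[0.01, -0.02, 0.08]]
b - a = [[-0.19, 0.20, 0.77], [-0.07, -0.72, -0.37], [-0.68, 0.46, -0.46]]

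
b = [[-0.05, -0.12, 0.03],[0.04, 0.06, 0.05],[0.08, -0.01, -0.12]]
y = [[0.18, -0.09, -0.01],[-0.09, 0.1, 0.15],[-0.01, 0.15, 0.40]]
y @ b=[[-0.01,  -0.03,  0.0], [0.02,  0.02,  -0.02], [0.04,  0.01,  -0.04]]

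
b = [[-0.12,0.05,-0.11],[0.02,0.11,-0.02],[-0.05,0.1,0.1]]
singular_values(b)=[0.18, 0.16, 0.09]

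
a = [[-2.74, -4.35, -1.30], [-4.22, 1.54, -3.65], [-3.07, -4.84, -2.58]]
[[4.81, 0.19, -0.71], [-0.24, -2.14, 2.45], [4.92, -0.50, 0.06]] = a @[[-0.59, -0.1, 0.17], [-0.85, -0.17, 0.28], [0.39, 0.63, -0.75]]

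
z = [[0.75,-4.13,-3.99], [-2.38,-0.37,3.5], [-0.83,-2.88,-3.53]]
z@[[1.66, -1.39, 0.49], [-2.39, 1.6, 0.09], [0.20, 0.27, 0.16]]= [[10.32, -8.73, -0.64], [-2.37, 3.66, -0.64], [4.8, -4.41, -1.23]]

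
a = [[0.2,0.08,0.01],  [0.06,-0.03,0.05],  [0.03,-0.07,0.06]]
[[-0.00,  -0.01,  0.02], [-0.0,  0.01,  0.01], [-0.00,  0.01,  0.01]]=a @ [[-0.03, -0.03, 0.12],[0.02, -0.08, -0.08],[0.02, 0.16, 0.06]]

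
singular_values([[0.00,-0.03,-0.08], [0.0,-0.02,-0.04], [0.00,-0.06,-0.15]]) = [0.19, 0.0, 0.0]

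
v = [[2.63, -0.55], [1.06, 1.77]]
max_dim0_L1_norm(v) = 3.69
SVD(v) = [[-0.9, -0.43], [-0.43, 0.90]] @ diag([2.842578404505497, 1.8427284157571848]) @ [[-1.00, -0.09], [-0.09, 1.00]]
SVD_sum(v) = [[2.56,0.24],[1.21,0.11]] + [[0.07, -0.79],[-0.15, 1.66]]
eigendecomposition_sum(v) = [[(1.31-0.43j), (-0.28+0.96j)],[(0.53-1.85j), 0.88+1.07j]] + [[(1.32+0.43j), (-0.28-0.96j)], [0.53+1.85j, (0.88-1.07j)]]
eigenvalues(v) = [(2.2+0.63j), (2.2-0.63j)]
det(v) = 5.24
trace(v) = 4.40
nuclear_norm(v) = 4.69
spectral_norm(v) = 2.84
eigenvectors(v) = [[(0.33+0.48j), 0.33-0.48j], [(0.81+0j), (0.81-0j)]]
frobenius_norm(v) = 3.39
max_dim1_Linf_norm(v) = 2.63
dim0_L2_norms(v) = [2.84, 1.85]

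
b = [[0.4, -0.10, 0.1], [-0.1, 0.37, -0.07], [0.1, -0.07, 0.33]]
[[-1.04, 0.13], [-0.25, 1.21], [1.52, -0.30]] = b @ [[-4.21,1.35], [-0.74,3.54], [5.72,-0.56]]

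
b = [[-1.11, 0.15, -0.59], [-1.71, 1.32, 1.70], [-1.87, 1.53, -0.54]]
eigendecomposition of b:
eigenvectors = [[-0.05,0.6,0.55], [0.87,0.75,-0.14], [0.49,-0.27,0.83]]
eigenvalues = [2.36, -0.65, -2.04]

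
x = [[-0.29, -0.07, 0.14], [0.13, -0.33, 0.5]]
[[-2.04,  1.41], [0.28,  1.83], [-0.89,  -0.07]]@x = [[0.77, -0.32, 0.42],[0.16, -0.62, 0.95],[0.25, 0.09, -0.16]]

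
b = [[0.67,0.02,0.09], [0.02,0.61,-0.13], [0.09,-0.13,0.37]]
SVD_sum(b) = [[0.53, -0.21, 0.22], [-0.21, 0.08, -0.09], [0.22, -0.09, 0.10]] + [[0.13,0.25,-0.07], [0.25,0.49,-0.14], [-0.07,-0.14,0.04]] + [[0.02, -0.03, -0.06], [-0.03, 0.04, 0.10], [-0.06, 0.10, 0.23]]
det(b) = 0.13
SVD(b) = [[-0.87, -0.44, -0.23],[0.34, -0.86, 0.38],[-0.37, 0.25, 0.90]] @ diag([0.7005251913295228, 0.6580585026338465, 0.29141630603663043]) @ [[-0.87, 0.34, -0.37], [-0.44, -0.86, 0.25], [-0.23, 0.38, 0.90]]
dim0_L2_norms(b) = [0.68, 0.62, 0.4]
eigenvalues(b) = [0.29, 0.7, 0.66]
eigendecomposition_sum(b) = [[0.02, -0.03, -0.06], [-0.03, 0.04, 0.1], [-0.06, 0.1, 0.23]] + [[0.53, -0.21, 0.22],  [-0.21, 0.08, -0.09],  [0.22, -0.09, 0.10]] + [[0.13,  0.25,  -0.07],[0.25,  0.49,  -0.14],[-0.07,  -0.14,  0.04]]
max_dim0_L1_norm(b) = 0.78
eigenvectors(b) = [[0.23, -0.87, -0.44], [-0.38, 0.34, -0.86], [-0.9, -0.37, 0.25]]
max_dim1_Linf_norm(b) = 0.67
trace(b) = 1.65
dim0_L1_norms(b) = [0.78, 0.76, 0.59]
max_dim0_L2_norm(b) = 0.68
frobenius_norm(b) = 1.00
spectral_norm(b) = 0.70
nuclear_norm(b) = 1.65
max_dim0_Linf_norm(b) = 0.67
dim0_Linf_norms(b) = [0.67, 0.61, 0.37]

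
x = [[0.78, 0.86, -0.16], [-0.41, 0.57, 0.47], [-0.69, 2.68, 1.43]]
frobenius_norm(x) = 3.43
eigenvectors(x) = [[0.06, 0.75, 0.50], [0.27, 0.00, -0.31], [0.96, 0.66, 0.81]]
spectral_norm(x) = 3.25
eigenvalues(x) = [2.15, 0.64, -0.01]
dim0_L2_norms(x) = [1.12, 2.87, 1.51]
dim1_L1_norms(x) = [1.8, 1.45, 4.8]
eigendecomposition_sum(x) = [[-0.09,0.12,0.10], [-0.41,0.57,0.47], [-1.45,2.03,1.66]] + [[0.87, 0.73, -0.26], [0.0, 0.00, -0.00], [0.76, 0.64, -0.23]] + [[0.00, 0.01, -0.0], [-0.0, -0.00, 0.0], [0.0, 0.01, -0.00]]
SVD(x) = [[0.16, -0.96, -0.25], [0.24, 0.28, -0.93], [0.96, 0.09, 0.28]] @ diag([3.2545269512699178, 1.0949651230645796, 0.002388038925071304]) @ [[-0.19,0.87,0.45], [-0.84,-0.38,0.38], [-0.50,0.30,-0.81]]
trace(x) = 2.78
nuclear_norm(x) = 4.35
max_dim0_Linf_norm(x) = 2.68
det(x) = -0.01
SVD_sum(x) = [[-0.1, 0.46, 0.24], [-0.15, 0.69, 0.35], [-0.61, 2.72, 1.39]] + [[0.88, 0.4, -0.4],  [-0.26, -0.12, 0.12],  [-0.08, -0.04, 0.04]] + [[0.0, -0.0, 0.00], [0.0, -0.0, 0.00], [-0.0, 0.00, -0.00]]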